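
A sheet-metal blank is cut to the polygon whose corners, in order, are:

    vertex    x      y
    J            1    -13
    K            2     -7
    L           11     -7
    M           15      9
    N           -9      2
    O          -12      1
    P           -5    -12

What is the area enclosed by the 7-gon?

319

Apply Gauss's area formula: 2A = Σ (x_i·y_{i+1} − x_{i+1}·y_i), indices taken mod 7.
J→K: (1)(-7) − (2)(-13) = 19
K→L: (2)(-7) − (11)(-7) = 63
L→M: (11)(9) − (15)(-7) = 204
M→N: (15)(2) − (-9)(9) = 111
N→O: (-9)(1) − (-12)(2) = 15
O→P: (-12)(-12) − (-5)(1) = 149
P→J: (-5)(-13) − (1)(-12) = 77
Σ = 638
Area = |Σ|/2 = 319.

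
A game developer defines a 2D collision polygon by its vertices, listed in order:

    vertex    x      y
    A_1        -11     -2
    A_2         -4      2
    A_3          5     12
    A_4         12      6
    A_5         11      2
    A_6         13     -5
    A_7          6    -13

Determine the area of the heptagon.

309.5

Apply the shoelace (surveyor's) formula: 2A = Σ (x_i·y_{i+1} − x_{i+1}·y_i), indices taken mod 7.
Σ = (-30) + (-58) + (-114) + (-42) + (-81) + (-139) + (-155) = -619
Area = |Σ|/2 = 309.5.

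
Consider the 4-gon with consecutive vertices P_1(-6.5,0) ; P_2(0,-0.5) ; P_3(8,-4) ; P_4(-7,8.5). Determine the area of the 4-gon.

Apply the shoelace formula: 2A = Σ (x_i·y_{i+1} − x_{i+1}·y_i), indices taken mod 4.
Σ = (3.25) + (4) + (40) + (55.25) = 102.5
Area = |Σ|/2 = 51.25.

51.25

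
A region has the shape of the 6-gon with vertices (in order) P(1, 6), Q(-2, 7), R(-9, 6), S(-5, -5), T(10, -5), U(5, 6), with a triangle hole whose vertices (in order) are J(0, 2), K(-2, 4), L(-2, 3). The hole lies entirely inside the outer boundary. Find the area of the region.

163.5

Outer boundary:
Apply the shoelace (surveyor's) formula: 2A = Σ (x_i·y_{i+1} − x_{i+1}·y_i), indices taken mod 6.
Σ = (19) + (51) + (75) + (75) + (85) + (24) = 329
Area = |Σ|/2 = 164.5.
Hole:
Apply Gauss's area formula: 2A = Σ (x_i·y_{i+1} − x_{i+1}·y_i), indices taken mod 3.
J→K: (0)(4) − (-2)(2) = 4
K→L: (-2)(3) − (-2)(4) = 2
L→J: (-2)(2) − (0)(3) = -4
Σ = 2
Area = |Σ|/2 = 1.
Net area = 164.5 − 1 = 163.5.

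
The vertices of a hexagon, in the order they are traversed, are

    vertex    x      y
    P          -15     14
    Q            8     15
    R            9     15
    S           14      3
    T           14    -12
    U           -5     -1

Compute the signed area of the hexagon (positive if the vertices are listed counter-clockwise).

-452

Apply Gauss's area formula: 2A = Σ (x_i·y_{i+1} − x_{i+1}·y_i), indices taken mod 6.
Σ = (-337) + (-15) + (-183) + (-210) + (-74) + (-85) = -904
Signed area = Σ/2 = -452 (negative ⇒ clockwise traversal).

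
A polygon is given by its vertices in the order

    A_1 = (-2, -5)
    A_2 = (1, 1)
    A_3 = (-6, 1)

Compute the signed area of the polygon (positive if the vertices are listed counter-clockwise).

21

A_1→A_2: (-2)(1) − (1)(-5) = 3
A_2→A_3: (1)(1) − (-6)(1) = 7
A_3→A_1: (-6)(-5) − (-2)(1) = 32
Σ = 42
Signed area = Σ/2 = 21 (positive ⇒ counter-clockwise traversal).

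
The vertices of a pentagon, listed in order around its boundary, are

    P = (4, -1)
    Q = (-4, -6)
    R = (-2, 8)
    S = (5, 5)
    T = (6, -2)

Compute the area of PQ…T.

80

Apply the surveyor's formula: 2A = Σ (x_i·y_{i+1} − x_{i+1}·y_i), indices taken mod 5.
Σ = (-28) + (-44) + (-50) + (-40) + (2) = -160
Area = |Σ|/2 = 80.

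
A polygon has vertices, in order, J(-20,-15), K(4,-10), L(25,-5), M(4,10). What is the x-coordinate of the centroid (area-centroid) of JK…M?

3

Apply the shoelace (surveyor's) formula. First the cross-terms c_i = x_i·y_{i+1} − x_{i+1}·y_i:
  260, 230, 270, 140  ⇒  2A = 900, A = 450.
Then Σ (x_i + x_{i+1})·c_i = 8100, so x̄ = 8100 / (6·450) = 3.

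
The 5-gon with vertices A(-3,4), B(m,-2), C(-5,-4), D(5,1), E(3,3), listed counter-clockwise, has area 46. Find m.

The doubled signed area Σ (x_i y_{i+1} − x_{i+1} y_i) is linear in m.
With m=0 it equals 44; the coefficient of m is -8 (from the two edges through B).
So -8·m + 44 = 2·46 = 92 ⇒ m = -6.

-6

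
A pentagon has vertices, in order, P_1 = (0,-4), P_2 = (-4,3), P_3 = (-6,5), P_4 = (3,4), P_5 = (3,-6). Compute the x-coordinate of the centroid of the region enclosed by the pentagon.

Apply the surveyor's formula. First the cross-terms c_i = x_i·y_{i+1} − x_{i+1}·y_i:
  -16, -2, -39, -30, -12  ⇒  2A = -99, A = -49.5.
Then Σ (x_i + x_{i+1})·c_i = -15, so x̄ = -15 / (6·(-49.5)) = 5/99.

5/99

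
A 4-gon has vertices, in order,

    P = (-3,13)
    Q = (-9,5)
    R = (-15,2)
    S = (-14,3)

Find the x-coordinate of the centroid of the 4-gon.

-842/93

Apply the surveyor's formula. First the cross-terms c_i = x_i·y_{i+1} − x_{i+1}·y_i:
  102, 57, -17, -173  ⇒  2A = -31, A = -15.5.
Then Σ (x_i + x_{i+1})·c_i = 842, so x̄ = 842 / (6·(-15.5)) = -842/93.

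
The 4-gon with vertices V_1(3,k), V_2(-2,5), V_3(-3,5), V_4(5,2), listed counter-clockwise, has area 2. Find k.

The doubled signed area Σ (x_i y_{i+1} − x_{i+1} y_i) is linear in k.
With k=0 it equals -17; the coefficient of k is 7 (from the two edges through V_1).
So 7·k + -17 = 2·2 = 4 ⇒ k = 3.

3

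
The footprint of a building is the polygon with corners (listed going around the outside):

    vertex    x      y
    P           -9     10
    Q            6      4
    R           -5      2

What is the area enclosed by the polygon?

Apply Gauss's area formula: 2A = Σ (x_i·y_{i+1} − x_{i+1}·y_i), indices taken mod 3.
P→Q: (-9)(4) − (6)(10) = -96
Q→R: (6)(2) − (-5)(4) = 32
R→P: (-5)(10) − (-9)(2) = -32
Σ = -96
Area = |Σ|/2 = 48.

48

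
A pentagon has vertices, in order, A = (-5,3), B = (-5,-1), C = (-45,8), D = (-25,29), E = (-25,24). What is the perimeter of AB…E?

108

|AB| = √((0)² + (-4)²) = √16 = 4
|BC| = √((-40)² + (9)²) = √1681 = 41
|CD| = √((20)² + (21)²) = √841 = 29
|DE| = √((0)² + (-5)²) = √25 = 5
|EA| = √((20)² + (-21)²) = √841 = 29
Perimeter = 4 + 41 + 29 + 5 + 29 = 108.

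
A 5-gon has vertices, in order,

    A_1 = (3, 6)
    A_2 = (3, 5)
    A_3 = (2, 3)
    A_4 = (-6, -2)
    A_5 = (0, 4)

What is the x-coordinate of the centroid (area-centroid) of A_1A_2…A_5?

-29/78

Apply the shoelace formula. First the cross-terms c_i = x_i·y_{i+1} − x_{i+1}·y_i:
  -3, -1, 14, -24, -12  ⇒  2A = -26, A = -13.
Then Σ (x_i + x_{i+1})·c_i = 29, so x̄ = 29 / (6·(-13)) = -29/78.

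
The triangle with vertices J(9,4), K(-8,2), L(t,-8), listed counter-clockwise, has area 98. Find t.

Write out the shoelace sum; only the two edges meeting at L involve t:
2·Area = [((-8)·(-8) − t·2) + (t·4 − 9·(-8))] + 50
       = 2·t + 186 = 196
⇒ t = 5.

5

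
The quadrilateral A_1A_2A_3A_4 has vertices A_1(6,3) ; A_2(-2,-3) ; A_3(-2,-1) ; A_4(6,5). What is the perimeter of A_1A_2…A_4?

24

|A_1A_2| = √((-8)² + (-6)²) = √100 = 10
|A_2A_3| = √((0)² + (2)²) = √4 = 2
|A_3A_4| = √((8)² + (6)²) = √100 = 10
|A_4A_1| = √((0)² + (-2)²) = √4 = 2
Perimeter = 10 + 2 + 10 + 2 = 24.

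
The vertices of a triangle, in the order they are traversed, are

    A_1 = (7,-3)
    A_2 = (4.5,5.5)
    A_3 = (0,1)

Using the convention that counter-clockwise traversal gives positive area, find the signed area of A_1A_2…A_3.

Apply the shoelace (surveyor's) formula: 2A = Σ (x_i·y_{i+1} − x_{i+1}·y_i), indices taken mod 3.
Σ = (52) + (4.5) + (-7) = 49.5
Signed area = Σ/2 = 24.75 (positive ⇒ counter-clockwise traversal).

24.75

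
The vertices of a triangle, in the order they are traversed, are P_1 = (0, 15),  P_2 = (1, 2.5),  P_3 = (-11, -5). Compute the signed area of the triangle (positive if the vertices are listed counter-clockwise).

P_1→P_2: (0)(2.5) − (1)(15) = -15
P_2→P_3: (1)(-5) − (-11)(2.5) = 22.5
P_3→P_1: (-11)(15) − (0)(-5) = -165
Σ = -157.5
Signed area = Σ/2 = -78.75 (negative ⇒ clockwise traversal).

-78.75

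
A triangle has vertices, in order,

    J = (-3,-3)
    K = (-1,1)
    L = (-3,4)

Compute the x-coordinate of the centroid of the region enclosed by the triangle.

Apply Gauss's area formula. First the cross-terms c_i = x_i·y_{i+1} − x_{i+1}·y_i:
  -6, -1, 21  ⇒  2A = 14, A = 7.
Then Σ (x_i + x_{i+1})·c_i = -98, so x̄ = -98 / (6·7) = -7/3.

-7/3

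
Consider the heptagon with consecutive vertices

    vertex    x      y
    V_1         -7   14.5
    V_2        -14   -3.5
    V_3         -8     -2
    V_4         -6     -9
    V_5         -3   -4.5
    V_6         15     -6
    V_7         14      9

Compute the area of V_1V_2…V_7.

Cross-terms: 227.5, 0, 60, 0, 85.5, 219, 266  ⇒  Σ = 858
Area = |Σ|/2 = 429.

429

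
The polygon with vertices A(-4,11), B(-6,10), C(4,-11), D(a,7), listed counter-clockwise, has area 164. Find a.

10

The doubled signed area Σ (x_i y_{i+1} − x_{i+1} y_i) is linear in a.
With a=0 it equals 108; the coefficient of a is 22 (from the two edges through D).
So 22·a + 108 = 2·164 = 328 ⇒ a = 10.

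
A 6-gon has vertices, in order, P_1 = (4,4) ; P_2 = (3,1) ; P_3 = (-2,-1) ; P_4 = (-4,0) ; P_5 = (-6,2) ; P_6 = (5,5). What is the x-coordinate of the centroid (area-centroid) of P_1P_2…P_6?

-29/61

Apply Gauss's area formula. First the cross-terms c_i = x_i·y_{i+1} − x_{i+1}·y_i:
  -8, -1, -4, -8, -40, 0  ⇒  2A = -61, A = -30.5.
Then Σ (x_i + x_{i+1})·c_i = 87, so x̄ = 87 / (6·(-30.5)) = -29/61.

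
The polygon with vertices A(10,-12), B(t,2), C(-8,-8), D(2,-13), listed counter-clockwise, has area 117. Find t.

The doubled signed area Σ (x_i y_{i+1} − x_{i+1} y_i) is linear in t.
With t=0 it equals 262; the coefficient of t is 4 (from the two edges through B).
So 4·t + 262 = 2·117 = 234 ⇒ t = -7.

-7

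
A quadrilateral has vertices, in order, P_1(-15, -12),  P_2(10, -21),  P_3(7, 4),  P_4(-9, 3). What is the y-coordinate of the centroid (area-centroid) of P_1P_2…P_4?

-89/12

Apply the shoelace formula. First the cross-terms c_i = x_i·y_{i+1} − x_{i+1}·y_i:
  435, 187, 57, 153  ⇒  2A = 832, A = 416.
Then Σ (y_i + y_{i+1})·c_i = -18512, so ȳ = -18512 / (6·416) = -89/12.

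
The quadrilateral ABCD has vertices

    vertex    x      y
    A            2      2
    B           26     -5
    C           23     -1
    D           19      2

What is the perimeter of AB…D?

52

|AB| = √((24)² + (-7)²) = √625 = 25
|BC| = √((-3)² + (4)²) = √25 = 5
|CD| = √((-4)² + (3)²) = √25 = 5
|DA| = √((-17)² + (0)²) = √289 = 17
Perimeter = 25 + 5 + 5 + 17 = 52.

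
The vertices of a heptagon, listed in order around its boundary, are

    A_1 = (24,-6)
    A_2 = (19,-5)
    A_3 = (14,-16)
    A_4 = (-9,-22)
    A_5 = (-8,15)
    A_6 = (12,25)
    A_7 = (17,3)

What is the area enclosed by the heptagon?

Apply the surveyor's formula: 2A = Σ (x_i·y_{i+1} − x_{i+1}·y_i), indices taken mod 7.
Σ = (-6) + (-234) + (-452) + (-311) + (-380) + (-389) + (-174) = -1946
Area = |Σ|/2 = 973.

973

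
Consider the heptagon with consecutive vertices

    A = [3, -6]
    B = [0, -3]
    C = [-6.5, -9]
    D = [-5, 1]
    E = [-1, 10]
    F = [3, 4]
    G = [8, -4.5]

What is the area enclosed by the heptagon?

Apply Gauss's area formula: 2A = Σ (x_i·y_{i+1} − x_{i+1}·y_i), indices taken mod 7.
Σ = (-9) + (-19.5) + (-51.5) + (-49) + (-34) + (-45.5) + (-34.5) = -243
Area = |Σ|/2 = 121.5.

121.5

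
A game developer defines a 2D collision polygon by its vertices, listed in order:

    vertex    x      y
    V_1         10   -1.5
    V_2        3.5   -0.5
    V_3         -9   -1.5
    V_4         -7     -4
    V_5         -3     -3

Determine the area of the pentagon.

29.75

Σ = (0.25) + (-9.75) + (25.5) + (9) + (34.5) = 59.5
Area = |Σ|/2 = 29.75.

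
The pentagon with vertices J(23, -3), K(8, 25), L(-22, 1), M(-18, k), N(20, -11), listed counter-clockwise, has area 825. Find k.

The doubled signed area Σ (x_i y_{i+1} − x_{i+1} y_i) is linear in k.
With k=0 it equals 1566; the coefficient of k is -42 (from the two edges through M).
So -42·k + 1566 = 2·825 = 1650 ⇒ k = -2.

-2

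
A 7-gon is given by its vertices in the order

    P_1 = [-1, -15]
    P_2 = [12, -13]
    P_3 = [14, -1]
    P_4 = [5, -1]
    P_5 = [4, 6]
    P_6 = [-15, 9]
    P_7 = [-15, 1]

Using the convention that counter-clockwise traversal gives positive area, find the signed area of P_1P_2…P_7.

430

Apply the surveyor's formula: 2A = Σ (x_i·y_{i+1} − x_{i+1}·y_i), indices taken mod 7.
P_1→P_2: (-1)(-13) − (12)(-15) = 193
P_2→P_3: (12)(-1) − (14)(-13) = 170
P_3→P_4: (14)(-1) − (5)(-1) = -9
P_4→P_5: (5)(6) − (4)(-1) = 34
P_5→P_6: (4)(9) − (-15)(6) = 126
P_6→P_7: (-15)(1) − (-15)(9) = 120
P_7→P_1: (-15)(-15) − (-1)(1) = 226
Σ = 860
Signed area = Σ/2 = 430 (positive ⇒ counter-clockwise traversal).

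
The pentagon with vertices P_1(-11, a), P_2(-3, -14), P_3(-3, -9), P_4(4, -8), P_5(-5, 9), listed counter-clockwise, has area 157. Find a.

The doubled signed area Σ (x_i y_{i+1} − x_{i+1} y_i) is linear in a.
With a=0 it equals 294; the coefficient of a is -2 (from the two edges through P_1).
So -2·a + 294 = 2·157 = 314 ⇒ a = -10.

-10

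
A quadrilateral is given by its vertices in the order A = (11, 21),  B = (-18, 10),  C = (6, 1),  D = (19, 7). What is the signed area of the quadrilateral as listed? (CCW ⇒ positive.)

Apply the surveyor's formula: 2A = Σ (x_i·y_{i+1} − x_{i+1}·y_i), indices taken mod 4.
Cross-terms: 488, -78, 23, 322  ⇒  Σ = 755
Signed area = Σ/2 = 377.5 (positive ⇒ counter-clockwise traversal).

377.5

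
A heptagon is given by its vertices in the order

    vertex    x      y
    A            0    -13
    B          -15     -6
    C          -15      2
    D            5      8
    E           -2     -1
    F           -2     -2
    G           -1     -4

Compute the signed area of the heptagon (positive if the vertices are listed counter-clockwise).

Apply Gauss's area formula: 2A = Σ (x_i·y_{i+1} − x_{i+1}·y_i), indices taken mod 7.
A→B: (0)(-6) − (-15)(-13) = -195
B→C: (-15)(2) − (-15)(-6) = -120
C→D: (-15)(8) − (5)(2) = -130
D→E: (5)(-1) − (-2)(8) = 11
E→F: (-2)(-2) − (-2)(-1) = 2
F→G: (-2)(-4) − (-1)(-2) = 6
G→A: (-1)(-13) − (0)(-4) = 13
Σ = -413
Signed area = Σ/2 = -206.5 (negative ⇒ clockwise traversal).

-206.5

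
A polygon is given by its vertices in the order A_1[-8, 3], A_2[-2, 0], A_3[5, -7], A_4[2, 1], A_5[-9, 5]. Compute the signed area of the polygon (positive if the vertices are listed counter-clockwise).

Apply Gauss's area formula: 2A = Σ (x_i·y_{i+1} − x_{i+1}·y_i), indices taken mod 5.
Σ = (6) + (14) + (19) + (19) + (13) = 71
Signed area = Σ/2 = 35.5 (positive ⇒ counter-clockwise traversal).

35.5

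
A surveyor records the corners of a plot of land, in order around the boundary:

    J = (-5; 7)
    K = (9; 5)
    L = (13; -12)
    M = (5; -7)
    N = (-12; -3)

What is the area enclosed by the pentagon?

245

Apply Gauss's area formula: 2A = Σ (x_i·y_{i+1} − x_{i+1}·y_i), indices taken mod 5.
Σ = (-88) + (-173) + (-31) + (-99) + (-99) = -490
Area = |Σ|/2 = 245.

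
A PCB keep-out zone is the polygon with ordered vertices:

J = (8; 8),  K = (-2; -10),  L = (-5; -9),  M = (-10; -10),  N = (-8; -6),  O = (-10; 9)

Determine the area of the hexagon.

220

J→K: (8)(-10) − (-2)(8) = -64
K→L: (-2)(-9) − (-5)(-10) = -32
L→M: (-5)(-10) − (-10)(-9) = -40
M→N: (-10)(-6) − (-8)(-10) = -20
N→O: (-8)(9) − (-10)(-6) = -132
O→J: (-10)(8) − (8)(9) = -152
Σ = -440
Area = |Σ|/2 = 220.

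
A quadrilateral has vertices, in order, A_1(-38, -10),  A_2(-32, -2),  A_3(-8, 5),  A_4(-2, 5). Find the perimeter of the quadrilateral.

80

|A_1A_2| = √((6)² + (8)²) = √100 = 10
|A_2A_3| = √((24)² + (7)²) = √625 = 25
|A_3A_4| = √((6)² + (0)²) = √36 = 6
|A_4A_1| = √((-36)² + (-15)²) = √1521 = 39
Perimeter = 10 + 25 + 6 + 39 = 80.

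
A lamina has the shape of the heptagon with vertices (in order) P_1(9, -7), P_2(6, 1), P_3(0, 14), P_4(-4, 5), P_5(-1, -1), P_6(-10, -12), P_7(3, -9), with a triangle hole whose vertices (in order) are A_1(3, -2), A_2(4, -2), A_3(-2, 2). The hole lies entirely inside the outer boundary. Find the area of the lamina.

192

Outer boundary:
Apply the shoelace (surveyor's) formula: 2A = Σ (x_i·y_{i+1} − x_{i+1}·y_i), indices taken mod 7.
Σ = (51) + (84) + (56) + (9) + (2) + (126) + (60) = 388
Area = |Σ|/2 = 194.
Hole:
Apply the shoelace (surveyor's) formula: 2A = Σ (x_i·y_{i+1} − x_{i+1}·y_i), indices taken mod 3.
Cross-terms: 2, 4, -2  ⇒  Σ = 4
Area = |Σ|/2 = 2.
Net area = 194 − 2 = 192.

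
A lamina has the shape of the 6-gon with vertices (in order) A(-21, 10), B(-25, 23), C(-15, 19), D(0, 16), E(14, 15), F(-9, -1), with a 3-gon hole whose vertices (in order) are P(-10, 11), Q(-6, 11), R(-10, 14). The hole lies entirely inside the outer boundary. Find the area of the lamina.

Outer boundary:
Apply the shoelace (surveyor's) formula: 2A = Σ (x_i·y_{i+1} − x_{i+1}·y_i), indices taken mod 6.
Cross-terms: -233, -130, -240, -224, 121, -111  ⇒  Σ = -817
Area = |Σ|/2 = 408.5.
Hole:
Σ = (-44) + (26) + (30) = 12
Area = |Σ|/2 = 6.
Net area = 408.5 − 6 = 402.5.

402.5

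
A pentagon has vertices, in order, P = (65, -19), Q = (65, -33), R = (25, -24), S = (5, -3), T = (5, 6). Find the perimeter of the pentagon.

|PQ| = √((0)² + (-14)²) = √196 = 14
|QR| = √((-40)² + (9)²) = √1681 = 41
|RS| = √((-20)² + (21)²) = √841 = 29
|ST| = √((0)² + (9)²) = √81 = 9
|TP| = √((60)² + (-25)²) = √4225 = 65
Perimeter = 14 + 41 + 29 + 9 + 65 = 158.

158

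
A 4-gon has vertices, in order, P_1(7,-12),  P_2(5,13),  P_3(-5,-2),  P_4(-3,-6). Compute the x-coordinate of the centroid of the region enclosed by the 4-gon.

23/11

Apply the shoelace formula. First the cross-terms c_i = x_i·y_{i+1} − x_{i+1}·y_i:
  151, 55, 24, 78  ⇒  2A = 308, A = 154.
Then Σ (x_i + x_{i+1})·c_i = 1932, so x̄ = 1932 / (6·154) = 23/11.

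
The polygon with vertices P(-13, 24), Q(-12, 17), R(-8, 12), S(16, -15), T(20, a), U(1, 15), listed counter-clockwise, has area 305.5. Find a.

The doubled signed area Σ (x_i y_{i+1} − x_{i+1} y_i) is linear in a.
With a=0 it equals 806; the coefficient of a is 15 (from the two edges through T).
So 15·a + 806 = 2·305.5 = 611 ⇒ a = -13.

-13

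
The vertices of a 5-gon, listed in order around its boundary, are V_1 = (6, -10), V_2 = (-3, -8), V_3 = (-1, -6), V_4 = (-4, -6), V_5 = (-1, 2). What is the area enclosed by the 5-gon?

51

Apply Gauss's area formula: 2A = Σ (x_i·y_{i+1} − x_{i+1}·y_i), indices taken mod 5.
Cross-terms: -78, 10, -18, -14, -2  ⇒  Σ = -102
Area = |Σ|/2 = 51.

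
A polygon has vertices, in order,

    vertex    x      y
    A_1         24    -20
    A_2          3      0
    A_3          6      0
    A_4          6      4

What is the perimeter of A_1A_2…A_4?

|A_1A_2| = √((-21)² + (20)²) = √841 = 29
|A_2A_3| = √((3)² + (0)²) = √9 = 3
|A_3A_4| = √((0)² + (4)²) = √16 = 4
|A_4A_1| = √((18)² + (-24)²) = √900 = 30
Perimeter = 29 + 3 + 4 + 30 = 66.

66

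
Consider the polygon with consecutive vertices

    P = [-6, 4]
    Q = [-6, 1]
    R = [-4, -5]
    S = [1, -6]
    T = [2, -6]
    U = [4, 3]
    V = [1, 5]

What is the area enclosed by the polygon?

P→Q: (-6)(1) − (-6)(4) = 18
Q→R: (-6)(-5) − (-4)(1) = 34
R→S: (-4)(-6) − (1)(-5) = 29
S→T: (1)(-6) − (2)(-6) = 6
T→U: (2)(3) − (4)(-6) = 30
U→V: (4)(5) − (1)(3) = 17
V→P: (1)(4) − (-6)(5) = 34
Σ = 168
Area = |Σ|/2 = 84.

84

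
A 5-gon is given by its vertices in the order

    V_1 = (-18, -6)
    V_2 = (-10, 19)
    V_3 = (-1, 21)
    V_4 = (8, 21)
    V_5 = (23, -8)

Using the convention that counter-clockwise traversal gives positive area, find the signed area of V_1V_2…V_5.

-805.5

Σ = (-402) + (-191) + (-189) + (-547) + (-282) = -1611
Signed area = Σ/2 = -805.5 (negative ⇒ clockwise traversal).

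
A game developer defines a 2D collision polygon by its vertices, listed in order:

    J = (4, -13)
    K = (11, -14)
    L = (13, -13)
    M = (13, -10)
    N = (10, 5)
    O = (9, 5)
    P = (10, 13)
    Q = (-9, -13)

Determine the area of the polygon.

Apply Gauss's area formula: 2A = Σ (x_i·y_{i+1} − x_{i+1}·y_i), indices taken mod 8.
Cross-terms: 87, 39, 39, 165, 5, 67, -13, 169  ⇒  Σ = 558
Area = |Σ|/2 = 279.

279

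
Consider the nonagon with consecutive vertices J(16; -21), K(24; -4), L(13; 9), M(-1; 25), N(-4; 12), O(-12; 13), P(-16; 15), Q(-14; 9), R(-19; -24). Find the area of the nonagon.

1303

Apply the surveyor's formula: 2A = Σ (x_i·y_{i+1} − x_{i+1}·y_i), indices taken mod 9.
J→K: (16)(-4) − (24)(-21) = 440
K→L: (24)(9) − (13)(-4) = 268
L→M: (13)(25) − (-1)(9) = 334
M→N: (-1)(12) − (-4)(25) = 88
N→O: (-4)(13) − (-12)(12) = 92
O→P: (-12)(15) − (-16)(13) = 28
P→Q: (-16)(9) − (-14)(15) = 66
Q→R: (-14)(-24) − (-19)(9) = 507
R→J: (-19)(-21) − (16)(-24) = 783
Σ = 2606
Area = |Σ|/2 = 1303.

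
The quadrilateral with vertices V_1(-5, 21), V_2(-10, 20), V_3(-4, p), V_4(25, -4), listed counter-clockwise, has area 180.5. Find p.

The doubled signed area Σ (x_i y_{i+1} − x_{i+1} y_i) is linear in p.
With p=0 it equals 711; the coefficient of p is -35 (from the two edges through V_3).
So -35·p + 711 = 2·180.5 = 361 ⇒ p = 10.

10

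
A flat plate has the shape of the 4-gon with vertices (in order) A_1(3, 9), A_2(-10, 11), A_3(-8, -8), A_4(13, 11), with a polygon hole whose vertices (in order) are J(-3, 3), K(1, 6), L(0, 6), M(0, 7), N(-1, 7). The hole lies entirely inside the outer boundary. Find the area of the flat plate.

190.5

Outer boundary:
Apply the shoelace (surveyor's) formula: 2A = Σ (x_i·y_{i+1} − x_{i+1}·y_i), indices taken mod 4.
Σ = (123) + (168) + (16) + (84) = 391
Area = |Σ|/2 = 195.5.
Hole:
Σ = (-21) + (6) + (0) + (7) + (18) = 10
Area = |Σ|/2 = 5.
Net area = 195.5 − 5 = 190.5.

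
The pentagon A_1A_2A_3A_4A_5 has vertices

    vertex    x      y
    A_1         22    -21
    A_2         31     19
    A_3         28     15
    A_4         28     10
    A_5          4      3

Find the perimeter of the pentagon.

|A_1A_2| = √((9)² + (40)²) = √1681 = 41
|A_2A_3| = √((-3)² + (-4)²) = √25 = 5
|A_3A_4| = √((0)² + (-5)²) = √25 = 5
|A_4A_5| = √((-24)² + (-7)²) = √625 = 25
|A_5A_1| = √((18)² + (-24)²) = √900 = 30
Perimeter = 41 + 5 + 5 + 25 + 30 = 106.

106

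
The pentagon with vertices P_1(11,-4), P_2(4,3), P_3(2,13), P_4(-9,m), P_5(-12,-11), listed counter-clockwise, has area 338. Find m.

Write out the shoelace sum; only the two edges meeting at P_4 involve m:
2·Area = [(2·m − (-9)·13) + ((-9)·(-11) − (-12)·m)] + 264
       = 14·m + 480 = 676
⇒ m = 14.

14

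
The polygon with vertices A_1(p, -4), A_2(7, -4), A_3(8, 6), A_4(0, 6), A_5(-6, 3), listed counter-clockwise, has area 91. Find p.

The doubled signed area Σ (x_i y_{i+1} − x_{i+1} y_i) is linear in p.
With p=0 it equals 210; the coefficient of p is -7 (from the two edges through A_1).
So -7·p + 210 = 2·91 = 182 ⇒ p = 4.

4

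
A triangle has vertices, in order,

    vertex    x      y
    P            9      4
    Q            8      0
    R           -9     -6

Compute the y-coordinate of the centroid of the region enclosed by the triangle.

-2/3

Apply the shoelace formula. First the cross-terms c_i = x_i·y_{i+1} − x_{i+1}·y_i:
  -32, -48, 18  ⇒  2A = -62, A = -31.
Then Σ (y_i + y_{i+1})·c_i = 124, so ȳ = 124 / (6·(-31)) = -2/3.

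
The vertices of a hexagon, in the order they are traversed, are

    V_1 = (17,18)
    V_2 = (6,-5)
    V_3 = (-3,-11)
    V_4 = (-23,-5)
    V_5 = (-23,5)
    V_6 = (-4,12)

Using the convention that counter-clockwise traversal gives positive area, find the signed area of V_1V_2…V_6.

-637

Apply Gauss's area formula: 2A = Σ (x_i·y_{i+1} − x_{i+1}·y_i), indices taken mod 6.
V_1→V_2: (17)(-5) − (6)(18) = -193
V_2→V_3: (6)(-11) − (-3)(-5) = -81
V_3→V_4: (-3)(-5) − (-23)(-11) = -238
V_4→V_5: (-23)(5) − (-23)(-5) = -230
V_5→V_6: (-23)(12) − (-4)(5) = -256
V_6→V_1: (-4)(18) − (17)(12) = -276
Σ = -1274
Signed area = Σ/2 = -637 (negative ⇒ clockwise traversal).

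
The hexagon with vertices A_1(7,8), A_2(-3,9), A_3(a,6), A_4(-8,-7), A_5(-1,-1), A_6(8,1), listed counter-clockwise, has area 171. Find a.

Write out the shoelace sum; only the two edges meeting at A_3 involve a:
2·Area = [((-3)·6 − a·9) + (a·(-7) − (-8)·6)] + 152
       = -16·a + 182 = 342
⇒ a = -10.

-10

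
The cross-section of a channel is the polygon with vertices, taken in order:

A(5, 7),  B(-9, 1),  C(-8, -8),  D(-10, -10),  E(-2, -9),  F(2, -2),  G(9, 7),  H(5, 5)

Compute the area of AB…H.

Apply the surveyor's formula: 2A = Σ (x_i·y_{i+1} − x_{i+1}·y_i), indices taken mod 8.
Σ = (68) + (80) + (0) + (70) + (22) + (32) + (10) + (10) = 292
Area = |Σ|/2 = 146.

146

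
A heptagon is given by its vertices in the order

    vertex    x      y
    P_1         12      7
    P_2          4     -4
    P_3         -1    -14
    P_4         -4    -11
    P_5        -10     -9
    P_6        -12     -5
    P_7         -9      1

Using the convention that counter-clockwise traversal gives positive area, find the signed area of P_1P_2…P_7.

P_1→P_2: (12)(-4) − (4)(7) = -76
P_2→P_3: (4)(-14) − (-1)(-4) = -60
P_3→P_4: (-1)(-11) − (-4)(-14) = -45
P_4→P_5: (-4)(-9) − (-10)(-11) = -74
P_5→P_6: (-10)(-5) − (-12)(-9) = -58
P_6→P_7: (-12)(1) − (-9)(-5) = -57
P_7→P_1: (-9)(7) − (12)(1) = -75
Σ = -445
Signed area = Σ/2 = -222.5 (negative ⇒ clockwise traversal).

-222.5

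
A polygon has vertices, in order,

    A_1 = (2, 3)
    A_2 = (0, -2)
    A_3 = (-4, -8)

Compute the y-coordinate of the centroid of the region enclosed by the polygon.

-7/3

Apply Gauss's area formula. First the cross-terms c_i = x_i·y_{i+1} − x_{i+1}·y_i:
  -4, -8, 4  ⇒  2A = -8, A = -4.
Then Σ (y_i + y_{i+1})·c_i = 56, so ȳ = 56 / (6·(-4)) = -7/3.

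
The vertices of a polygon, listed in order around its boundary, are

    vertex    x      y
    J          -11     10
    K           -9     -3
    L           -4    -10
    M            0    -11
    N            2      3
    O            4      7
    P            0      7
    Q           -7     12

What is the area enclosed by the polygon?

204

Σ = (123) + (78) + (44) + (22) + (2) + (28) + (49) + (62) = 408
Area = |Σ|/2 = 204.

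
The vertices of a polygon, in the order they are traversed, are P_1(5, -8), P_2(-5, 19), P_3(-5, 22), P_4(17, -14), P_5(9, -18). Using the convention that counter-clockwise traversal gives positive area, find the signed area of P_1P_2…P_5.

P_1→P_2: (5)(19) − (-5)(-8) = 55
P_2→P_3: (-5)(22) − (-5)(19) = -15
P_3→P_4: (-5)(-14) − (17)(22) = -304
P_4→P_5: (17)(-18) − (9)(-14) = -180
P_5→P_1: (9)(-8) − (5)(-18) = 18
Σ = -426
Signed area = Σ/2 = -213 (negative ⇒ clockwise traversal).

-213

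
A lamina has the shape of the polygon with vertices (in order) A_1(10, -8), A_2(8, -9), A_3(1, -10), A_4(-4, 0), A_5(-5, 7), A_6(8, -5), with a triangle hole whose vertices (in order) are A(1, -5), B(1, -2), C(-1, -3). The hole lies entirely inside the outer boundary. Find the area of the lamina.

102

Outer boundary:
A_1→A_2: (10)(-9) − (8)(-8) = -26
A_2→A_3: (8)(-10) − (1)(-9) = -71
A_3→A_4: (1)(0) − (-4)(-10) = -40
A_4→A_5: (-4)(7) − (-5)(0) = -28
A_5→A_6: (-5)(-5) − (8)(7) = -31
A_6→A_1: (8)(-8) − (10)(-5) = -14
Σ = -210
Area = |Σ|/2 = 105.
Hole:
Apply the surveyor's formula: 2A = Σ (x_i·y_{i+1} − x_{i+1}·y_i), indices taken mod 3.
A→B: (1)(-2) − (1)(-5) = 3
B→C: (1)(-3) − (-1)(-2) = -5
C→A: (-1)(-5) − (1)(-3) = 8
Σ = 6
Area = |Σ|/2 = 3.
Net area = 105 − 3 = 102.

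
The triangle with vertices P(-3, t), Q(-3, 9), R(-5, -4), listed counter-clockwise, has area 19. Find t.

-10

The doubled signed area Σ (x_i y_{i+1} − x_{i+1} y_i) is linear in t.
With t=0 it equals 18; the coefficient of t is -2 (from the two edges through P).
So -2·t + 18 = 2·19 = 38 ⇒ t = -10.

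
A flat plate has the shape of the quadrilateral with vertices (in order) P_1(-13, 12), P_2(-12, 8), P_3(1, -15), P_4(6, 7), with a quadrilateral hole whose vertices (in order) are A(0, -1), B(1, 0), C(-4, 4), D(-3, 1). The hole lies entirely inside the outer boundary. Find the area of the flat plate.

Outer boundary:
Apply the shoelace (surveyor's) formula: 2A = Σ (x_i·y_{i+1} − x_{i+1}·y_i), indices taken mod 4.
Cross-terms: 40, 172, 97, 163  ⇒  Σ = 472
Area = |Σ|/2 = 236.
Hole:
Apply the shoelace formula: 2A = Σ (x_i·y_{i+1} − x_{i+1}·y_i), indices taken mod 4.
Σ = (1) + (4) + (8) + (3) = 16
Area = |Σ|/2 = 8.
Net area = 236 − 8 = 228.

228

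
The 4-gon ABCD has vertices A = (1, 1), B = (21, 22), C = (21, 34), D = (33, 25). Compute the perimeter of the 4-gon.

|AB| = √((20)² + (21)²) = √841 = 29
|BC| = √((0)² + (12)²) = √144 = 12
|CD| = √((12)² + (-9)²) = √225 = 15
|DA| = √((-32)² + (-24)²) = √1600 = 40
Perimeter = 29 + 12 + 15 + 40 = 96.

96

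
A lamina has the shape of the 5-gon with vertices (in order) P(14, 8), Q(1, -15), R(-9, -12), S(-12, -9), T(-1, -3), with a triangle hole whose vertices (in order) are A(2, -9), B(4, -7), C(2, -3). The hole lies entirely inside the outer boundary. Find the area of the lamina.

177.5

Outer boundary:
Apply Gauss's area formula: 2A = Σ (x_i·y_{i+1} − x_{i+1}·y_i), indices taken mod 5.
Σ = (-218) + (-147) + (-63) + (27) + (34) = -367
Area = |Σ|/2 = 183.5.
Hole:
Cross-terms: 22, 2, -12  ⇒  Σ = 12
Area = |Σ|/2 = 6.
Net area = 183.5 − 6 = 177.5.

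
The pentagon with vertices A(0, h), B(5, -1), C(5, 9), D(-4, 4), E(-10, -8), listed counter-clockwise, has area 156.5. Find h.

The doubled signed area Σ (x_i y_{i+1} − x_{i+1} y_i) is linear in h.
With h=0 it equals 178; the coefficient of h is -15 (from the two edges through A).
So -15·h + 178 = 2·156.5 = 313 ⇒ h = -9.

-9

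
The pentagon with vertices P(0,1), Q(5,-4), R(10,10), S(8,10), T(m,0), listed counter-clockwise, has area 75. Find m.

Write out the shoelace sum; only the two edges meeting at T involve m:
2·Area = [(8·0 − m·10) + (m·1 − 0·0)] + 105
       = -9·m + 105 = 150
⇒ m = -5.

-5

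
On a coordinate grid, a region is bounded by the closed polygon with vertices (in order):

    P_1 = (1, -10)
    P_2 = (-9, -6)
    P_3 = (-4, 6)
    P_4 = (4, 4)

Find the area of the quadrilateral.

Σ = (-96) + (-78) + (-40) + (-44) = -258
Area = |Σ|/2 = 129.

129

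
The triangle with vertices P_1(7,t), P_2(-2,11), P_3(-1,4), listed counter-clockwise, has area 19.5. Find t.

Write out the shoelace sum; only the two edges meeting at P_1 involve t:
2·Area = [((-1)·t − 7·4) + (7·11 − (-2)·t)] + 3
       = 1·t + 52 = 39
⇒ t = -13.

-13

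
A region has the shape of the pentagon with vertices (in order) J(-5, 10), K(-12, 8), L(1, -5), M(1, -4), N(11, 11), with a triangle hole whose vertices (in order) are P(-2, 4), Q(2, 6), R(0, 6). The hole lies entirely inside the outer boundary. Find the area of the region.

Outer boundary:
Apply the surveyor's formula: 2A = Σ (x_i·y_{i+1} − x_{i+1}·y_i), indices taken mod 5.
Σ = (80) + (52) + (1) + (55) + (165) = 353
Area = |Σ|/2 = 176.5.
Hole:
P→Q: (-2)(6) − (2)(4) = -20
Q→R: (2)(6) − (0)(6) = 12
R→P: (0)(4) − (-2)(6) = 12
Σ = 4
Area = |Σ|/2 = 2.
Net area = 176.5 − 2 = 174.5.

174.5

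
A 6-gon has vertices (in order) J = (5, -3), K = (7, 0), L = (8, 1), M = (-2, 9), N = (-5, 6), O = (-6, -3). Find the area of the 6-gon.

Apply Gauss's area formula: 2A = Σ (x_i·y_{i+1} − x_{i+1}·y_i), indices taken mod 6.
Σ = (21) + (7) + (74) + (33) + (51) + (33) = 219
Area = |Σ|/2 = 109.5.

109.5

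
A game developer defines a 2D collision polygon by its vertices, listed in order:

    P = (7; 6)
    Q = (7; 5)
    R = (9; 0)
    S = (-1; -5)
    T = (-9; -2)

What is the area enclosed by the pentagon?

Apply the shoelace (surveyor's) formula: 2A = Σ (x_i·y_{i+1} − x_{i+1}·y_i), indices taken mod 5.
P→Q: (7)(5) − (7)(6) = -7
Q→R: (7)(0) − (9)(5) = -45
R→S: (9)(-5) − (-1)(0) = -45
S→T: (-1)(-2) − (-9)(-5) = -43
T→P: (-9)(6) − (7)(-2) = -40
Σ = -180
Area = |Σ|/2 = 90.

90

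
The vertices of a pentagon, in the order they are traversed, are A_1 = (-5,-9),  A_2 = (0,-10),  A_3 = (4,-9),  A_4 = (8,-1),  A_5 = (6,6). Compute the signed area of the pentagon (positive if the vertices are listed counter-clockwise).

Apply Gauss's area formula: 2A = Σ (x_i·y_{i+1} − x_{i+1}·y_i), indices taken mod 5.
Cross-terms: 50, 40, 68, 54, -24  ⇒  Σ = 188
Signed area = Σ/2 = 94 (positive ⇒ counter-clockwise traversal).

94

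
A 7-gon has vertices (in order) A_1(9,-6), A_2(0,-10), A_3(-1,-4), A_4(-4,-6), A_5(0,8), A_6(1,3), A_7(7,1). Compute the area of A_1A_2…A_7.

110.5

A_1→A_2: (9)(-10) − (0)(-6) = -90
A_2→A_3: (0)(-4) − (-1)(-10) = -10
A_3→A_4: (-1)(-6) − (-4)(-4) = -10
A_4→A_5: (-4)(8) − (0)(-6) = -32
A_5→A_6: (0)(3) − (1)(8) = -8
A_6→A_7: (1)(1) − (7)(3) = -20
A_7→A_1: (7)(-6) − (9)(1) = -51
Σ = -221
Area = |Σ|/2 = 110.5.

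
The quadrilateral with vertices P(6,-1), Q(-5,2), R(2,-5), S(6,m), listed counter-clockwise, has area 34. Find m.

The doubled signed area Σ (x_i y_{i+1} − x_{i+1} y_i) is linear in m.
With m=0 it equals 52; the coefficient of m is -4 (from the two edges through S).
So -4·m + 52 = 2·34 = 68 ⇒ m = -4.

-4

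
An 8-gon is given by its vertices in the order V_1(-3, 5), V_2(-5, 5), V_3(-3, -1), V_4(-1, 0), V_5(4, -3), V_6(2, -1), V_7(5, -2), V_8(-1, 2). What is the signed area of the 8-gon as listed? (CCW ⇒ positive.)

Cross-terms: 10, 20, -1, 3, 2, 1, 8, 1  ⇒  Σ = 44
Signed area = Σ/2 = 22 (positive ⇒ counter-clockwise traversal).

22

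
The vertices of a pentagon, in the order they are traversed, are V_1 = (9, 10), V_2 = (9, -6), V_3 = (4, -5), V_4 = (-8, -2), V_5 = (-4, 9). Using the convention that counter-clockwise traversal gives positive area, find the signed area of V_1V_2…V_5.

-207

Cross-terms: -144, -21, -48, -80, -121  ⇒  Σ = -414
Signed area = Σ/2 = -207 (negative ⇒ clockwise traversal).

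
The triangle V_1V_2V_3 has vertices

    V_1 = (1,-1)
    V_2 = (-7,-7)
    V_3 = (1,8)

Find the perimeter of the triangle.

|V_1V_2| = √((-8)² + (-6)²) = √100 = 10
|V_2V_3| = √((8)² + (15)²) = √289 = 17
|V_3V_1| = √((0)² + (-9)²) = √81 = 9
Perimeter = 10 + 17 + 9 = 36.

36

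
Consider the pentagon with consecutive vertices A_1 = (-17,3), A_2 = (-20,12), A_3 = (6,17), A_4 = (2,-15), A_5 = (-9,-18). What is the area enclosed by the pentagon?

592

Σ = (-144) + (-412) + (-124) + (-171) + (-333) = -1184
Area = |Σ|/2 = 592.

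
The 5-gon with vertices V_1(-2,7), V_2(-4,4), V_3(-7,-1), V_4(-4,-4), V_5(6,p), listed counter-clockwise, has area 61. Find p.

10

Write out the shoelace sum; only the two edges meeting at V_5 involve p:
2·Area = [((-4)·p − 6·(-4)) + (6·7 − (-2)·p)] + 76
       = -2·p + 142 = 122
⇒ p = 10.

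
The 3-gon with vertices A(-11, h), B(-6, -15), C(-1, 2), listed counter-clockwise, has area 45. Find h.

-14

The doubled signed area Σ (x_i y_{i+1} − x_{i+1} y_i) is linear in h.
With h=0 it equals 160; the coefficient of h is 5 (from the two edges through A).
So 5·h + 160 = 2·45 = 90 ⇒ h = -14.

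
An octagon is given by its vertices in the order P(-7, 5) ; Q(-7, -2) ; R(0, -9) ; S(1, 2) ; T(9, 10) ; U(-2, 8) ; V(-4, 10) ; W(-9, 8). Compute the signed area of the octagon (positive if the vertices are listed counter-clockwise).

Apply the shoelace formula: 2A = Σ (x_i·y_{i+1} − x_{i+1}·y_i), indices taken mod 8.
Cross-terms: 49, 63, 9, -8, 92, 12, 58, 11  ⇒  Σ = 286
Signed area = Σ/2 = 143 (positive ⇒ counter-clockwise traversal).

143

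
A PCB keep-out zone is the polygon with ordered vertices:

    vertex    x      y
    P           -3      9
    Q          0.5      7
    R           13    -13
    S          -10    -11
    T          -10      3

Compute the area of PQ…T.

308.5

Cross-terms: -25.5, -97.5, -273, -140, -81  ⇒  Σ = -617
Area = |Σ|/2 = 308.5.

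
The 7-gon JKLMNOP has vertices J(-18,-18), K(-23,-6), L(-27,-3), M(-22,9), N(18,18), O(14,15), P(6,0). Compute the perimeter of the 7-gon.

|JK| = √((-5)² + (12)²) = √169 = 13
|KL| = √((-4)² + (3)²) = √25 = 5
|LM| = √((5)² + (12)²) = √169 = 13
|MN| = √((40)² + (9)²) = √1681 = 41
|NO| = √((-4)² + (-3)²) = √25 = 5
|OP| = √((-8)² + (-15)²) = √289 = 17
|PJ| = √((-24)² + (-18)²) = √900 = 30
Perimeter = 13 + 5 + 13 + 41 + 5 + 17 + 30 = 124.

124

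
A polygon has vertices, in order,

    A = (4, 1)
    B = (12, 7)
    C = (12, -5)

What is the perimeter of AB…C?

32

|AB| = √((8)² + (6)²) = √100 = 10
|BC| = √((0)² + (-12)²) = √144 = 12
|CA| = √((-8)² + (6)²) = √100 = 10
Perimeter = 10 + 12 + 10 = 32.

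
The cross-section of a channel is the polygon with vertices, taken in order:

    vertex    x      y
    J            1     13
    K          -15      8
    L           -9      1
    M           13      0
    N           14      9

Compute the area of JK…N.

Cross-terms: 203, 57, -13, 117, 173  ⇒  Σ = 537
Area = |Σ|/2 = 268.5.

268.5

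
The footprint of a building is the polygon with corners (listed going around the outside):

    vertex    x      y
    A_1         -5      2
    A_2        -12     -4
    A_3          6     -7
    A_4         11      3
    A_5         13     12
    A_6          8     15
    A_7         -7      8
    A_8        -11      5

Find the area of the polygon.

332

Apply the shoelace (surveyor's) formula: 2A = Σ (x_i·y_{i+1} − x_{i+1}·y_i), indices taken mod 8.
Σ = (44) + (108) + (95) + (93) + (99) + (169) + (53) + (3) = 664
Area = |Σ|/2 = 332.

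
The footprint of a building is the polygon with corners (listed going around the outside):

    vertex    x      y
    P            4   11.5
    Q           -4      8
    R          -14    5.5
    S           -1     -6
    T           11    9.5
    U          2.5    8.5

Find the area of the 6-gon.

Σ = (78) + (90) + (89.5) + (56.5) + (69.75) + (-5.25) = 378.5
Area = |Σ|/2 = 189.25.

189.25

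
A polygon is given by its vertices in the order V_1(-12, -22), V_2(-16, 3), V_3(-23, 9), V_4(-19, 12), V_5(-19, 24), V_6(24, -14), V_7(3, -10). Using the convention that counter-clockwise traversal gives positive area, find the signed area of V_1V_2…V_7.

-745

Σ = (-388) + (-75) + (-105) + (-228) + (-310) + (-198) + (-186) = -1490
Signed area = Σ/2 = -745 (negative ⇒ clockwise traversal).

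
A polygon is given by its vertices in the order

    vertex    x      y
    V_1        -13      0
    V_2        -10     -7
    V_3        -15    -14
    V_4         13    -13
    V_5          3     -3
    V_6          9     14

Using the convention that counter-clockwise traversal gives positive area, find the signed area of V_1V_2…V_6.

377

Apply the shoelace (surveyor's) formula: 2A = Σ (x_i·y_{i+1} − x_{i+1}·y_i), indices taken mod 6.
Cross-terms: 91, 35, 377, 0, 69, 182  ⇒  Σ = 754
Signed area = Σ/2 = 377 (positive ⇒ counter-clockwise traversal).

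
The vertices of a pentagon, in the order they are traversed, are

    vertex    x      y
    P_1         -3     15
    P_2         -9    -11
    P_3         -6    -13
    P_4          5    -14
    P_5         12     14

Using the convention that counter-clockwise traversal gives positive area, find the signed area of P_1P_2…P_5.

414

Σ = (168) + (51) + (149) + (238) + (222) = 828
Signed area = Σ/2 = 414 (positive ⇒ counter-clockwise traversal).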